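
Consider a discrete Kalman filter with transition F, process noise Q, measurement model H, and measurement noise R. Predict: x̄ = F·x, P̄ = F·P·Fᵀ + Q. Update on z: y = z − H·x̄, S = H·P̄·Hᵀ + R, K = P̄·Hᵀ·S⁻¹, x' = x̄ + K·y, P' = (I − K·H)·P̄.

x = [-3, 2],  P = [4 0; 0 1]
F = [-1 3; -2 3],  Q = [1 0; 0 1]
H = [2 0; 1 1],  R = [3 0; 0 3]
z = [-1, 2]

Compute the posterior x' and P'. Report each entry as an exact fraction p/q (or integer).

x' = [26/233, 383/233]
P' = [117/233 -24/233; -24/233 453/233]

x̄ = F·x = [9, 12]
P̄ = F·P·Fᵀ + Q = [14 17; 17 26]
y = z − H·x̄ = [-19, -19]
S = H·P̄·Hᵀ + R = [59 62; 62 77]
K = P̄·Hᵀ·S⁻¹ = [78/233 31/233; -16/233 143/233]
x' = x̄ + K·y = [26/233, 383/233]
P' = (I − K·H)·P̄ = [117/233 -24/233; -24/233 453/233]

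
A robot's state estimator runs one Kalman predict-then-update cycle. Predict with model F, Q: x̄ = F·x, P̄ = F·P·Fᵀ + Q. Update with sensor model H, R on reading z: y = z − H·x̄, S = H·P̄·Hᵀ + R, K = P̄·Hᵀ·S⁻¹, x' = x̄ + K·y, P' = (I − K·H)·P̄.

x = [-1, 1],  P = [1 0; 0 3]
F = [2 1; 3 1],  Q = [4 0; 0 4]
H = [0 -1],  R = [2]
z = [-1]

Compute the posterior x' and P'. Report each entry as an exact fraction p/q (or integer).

x' = [1/2, 2/3]
P' = [13/2 1; 1 16/9]

x̄ = F·x = [-1, -2]
P̄ = F·P·Fᵀ + Q = [11 9; 9 16]
y = z − H·x̄ = [-3]
S = H·P̄·Hᵀ + R = [18]
K = P̄·Hᵀ·S⁻¹ = [-1/2; -8/9]
x' = x̄ + K·y = [1/2, 2/3]
P' = (I − K·H)·P̄ = [13/2 1; 1 16/9]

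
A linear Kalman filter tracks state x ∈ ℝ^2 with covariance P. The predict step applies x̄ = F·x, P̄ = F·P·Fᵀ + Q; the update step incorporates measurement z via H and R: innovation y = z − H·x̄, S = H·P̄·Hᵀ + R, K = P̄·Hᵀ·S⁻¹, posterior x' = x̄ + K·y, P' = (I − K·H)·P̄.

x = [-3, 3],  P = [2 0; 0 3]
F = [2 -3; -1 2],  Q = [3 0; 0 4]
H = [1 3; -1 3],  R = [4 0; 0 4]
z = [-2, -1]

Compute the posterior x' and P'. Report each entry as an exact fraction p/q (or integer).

x' = [-524/551, -245/551]
P' = [938/551 -22/551; -22/551 118/551]

x̄ = F·x = [-15, 9]
P̄ = F·P·Fᵀ + Q = [38 -22; -22 18]
y = z − H·x̄ = [-14, -43]
S = H·P̄·Hᵀ + R = [72 124; 124 336]
K = P̄·Hᵀ·S⁻¹ = [218/551 -251/551; 83/551 94/551]
x' = x̄ + K·y = [-524/551, -245/551]
P' = (I − K·H)·P̄ = [938/551 -22/551; -22/551 118/551]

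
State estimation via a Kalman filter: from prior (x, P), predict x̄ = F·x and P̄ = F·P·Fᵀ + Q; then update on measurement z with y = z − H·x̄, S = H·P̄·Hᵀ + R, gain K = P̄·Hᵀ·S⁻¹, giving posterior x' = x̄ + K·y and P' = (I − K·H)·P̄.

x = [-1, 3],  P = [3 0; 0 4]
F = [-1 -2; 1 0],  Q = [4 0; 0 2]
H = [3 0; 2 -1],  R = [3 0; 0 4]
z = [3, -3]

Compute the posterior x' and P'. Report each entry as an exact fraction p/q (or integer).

x̄ = F·x = [-5, -1]
P̄ = F·P·Fᵀ + Q = [23 -3; -3 5]
y = z − H·x̄ = [18, 6]
S = H·P̄·Hᵀ + R = [210 147; 147 113]
K = P̄·Hᵀ·S⁻¹ = [198/707 7/101; 200/707 -47/101]
x' = x̄ + K·y = [323/707, 919/707]
P' = (I − K·H)·P̄ = [198/707 200/707; 200/707 1716/707]

x' = [323/707, 919/707]
P' = [198/707 200/707; 200/707 1716/707]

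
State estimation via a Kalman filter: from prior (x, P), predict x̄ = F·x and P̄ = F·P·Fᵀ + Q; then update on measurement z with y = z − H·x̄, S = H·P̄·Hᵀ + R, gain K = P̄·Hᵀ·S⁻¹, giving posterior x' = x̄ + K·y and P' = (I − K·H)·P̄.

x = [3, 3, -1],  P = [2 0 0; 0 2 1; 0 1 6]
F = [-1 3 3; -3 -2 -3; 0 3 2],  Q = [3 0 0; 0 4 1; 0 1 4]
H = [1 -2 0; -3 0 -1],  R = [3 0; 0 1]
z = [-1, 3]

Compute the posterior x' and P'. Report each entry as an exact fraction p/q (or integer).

x̄ = F·x = [3, -12, 7]
P̄ = F·P·Fᵀ + Q = [95 -75 69; -75 96 -60; 69 -60 58]
y = z − H·x̄ = [-28, 19]
S = H·P̄·Hᵀ + R = [782 -924; -924 1328]
K = P̄·Hᵀ·S⁻¹ = [-217/23090 -3153/11545; -22809/46180 -11919/92360; 1533/46180 -16297/92360]
x' = x̄ + K·y = [-22234/11545, -57477/92360, 251029/92360]
P' = (I − K·H)·P̄ = [14391/23090 7521/23090 -36867/23090; 7521/23090 83469/92360 -78333/92360; -36867/23090 -78333/92360 458701/92360]

x' = [-22234/11545, -57477/92360, 251029/92360]
P' = [14391/23090 7521/23090 -36867/23090; 7521/23090 83469/92360 -78333/92360; -36867/23090 -78333/92360 458701/92360]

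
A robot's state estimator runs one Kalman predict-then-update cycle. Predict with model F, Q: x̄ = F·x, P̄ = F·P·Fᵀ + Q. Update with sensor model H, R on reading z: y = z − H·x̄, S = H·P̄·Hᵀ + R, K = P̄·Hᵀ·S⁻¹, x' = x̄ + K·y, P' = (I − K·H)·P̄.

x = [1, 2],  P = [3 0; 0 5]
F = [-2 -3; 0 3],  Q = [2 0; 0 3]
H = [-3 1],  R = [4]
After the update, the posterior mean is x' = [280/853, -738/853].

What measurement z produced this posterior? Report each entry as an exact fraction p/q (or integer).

x̄ = F·x = [-8, 6]
P̄ = F·P·Fᵀ + Q = [59 -45; -45 48]
S = H·P̄·Hᵀ + R = [853]
K = P̄·Hᵀ·S⁻¹ = [-222/853; 183/853]
x' − x̄ = [7104/853, -5856/853] = K·y
y = (KᵀK)⁻¹·Kᵀ·(x' − x̄) = [-32]
z = y + H·x̄ = [-32] + [30] = [-2]

z = [-2]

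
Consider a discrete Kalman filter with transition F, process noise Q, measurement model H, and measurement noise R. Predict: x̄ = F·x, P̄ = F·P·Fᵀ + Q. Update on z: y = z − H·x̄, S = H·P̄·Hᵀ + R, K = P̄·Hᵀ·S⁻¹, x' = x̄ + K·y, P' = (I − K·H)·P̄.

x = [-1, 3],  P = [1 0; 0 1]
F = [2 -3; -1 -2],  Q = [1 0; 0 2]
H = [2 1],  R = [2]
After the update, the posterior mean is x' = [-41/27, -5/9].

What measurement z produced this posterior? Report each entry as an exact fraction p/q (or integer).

x̄ = F·x = [-11, -5]
P̄ = F·P·Fᵀ + Q = [14 4; 4 7]
S = H·P̄·Hᵀ + R = [81]
K = P̄·Hᵀ·S⁻¹ = [32/81; 5/27]
x' − x̄ = [256/27, 40/9] = K·y
y = (KᵀK)⁻¹·Kᵀ·(x' − x̄) = [24]
z = y + H·x̄ = [24] + [-27] = [-3]

z = [-3]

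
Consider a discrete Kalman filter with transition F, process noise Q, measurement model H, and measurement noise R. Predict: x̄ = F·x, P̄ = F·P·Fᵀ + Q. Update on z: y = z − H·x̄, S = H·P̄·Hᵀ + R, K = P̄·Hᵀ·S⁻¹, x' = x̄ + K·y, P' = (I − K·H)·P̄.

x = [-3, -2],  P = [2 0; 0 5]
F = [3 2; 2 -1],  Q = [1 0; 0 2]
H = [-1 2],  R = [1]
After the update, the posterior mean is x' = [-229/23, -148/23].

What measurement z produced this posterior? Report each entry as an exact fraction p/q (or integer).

x̄ = F·x = [-13, -4]
P̄ = F·P·Fᵀ + Q = [39 2; 2 15]
S = H·P̄·Hᵀ + R = [92]
K = P̄·Hᵀ·S⁻¹ = [-35/92; 7/23]
x' − x̄ = [70/23, -56/23] = K·y
y = (KᵀK)⁻¹·Kᵀ·(x' − x̄) = [-8]
z = y + H·x̄ = [-8] + [5] = [-3]

z = [-3]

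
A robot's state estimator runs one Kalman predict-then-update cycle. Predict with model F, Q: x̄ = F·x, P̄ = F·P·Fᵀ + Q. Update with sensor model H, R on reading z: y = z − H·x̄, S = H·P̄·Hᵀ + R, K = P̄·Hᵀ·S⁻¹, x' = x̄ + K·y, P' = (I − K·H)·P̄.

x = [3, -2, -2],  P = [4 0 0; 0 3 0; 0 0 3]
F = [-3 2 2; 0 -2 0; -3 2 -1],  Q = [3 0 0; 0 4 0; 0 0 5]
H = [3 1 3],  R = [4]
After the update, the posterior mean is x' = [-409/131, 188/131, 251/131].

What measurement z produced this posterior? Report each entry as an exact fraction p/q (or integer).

z = [-2]

x̄ = F·x = [-17, 4, -11]
P̄ = F·P·Fᵀ + Q = [63 -12 42; -12 16 -12; 42 -12 56]
S = H·P̄·Hᵀ + R = [1703]
K = P̄·Hᵀ·S⁻¹ = [303/1703; -56/1703; 282/1703]
x' − x̄ = [1818/131, -336/131, 1692/131] = K·y
y = (KᵀK)⁻¹·Kᵀ·(x' − x̄) = [78]
z = y + H·x̄ = [78] + [-80] = [-2]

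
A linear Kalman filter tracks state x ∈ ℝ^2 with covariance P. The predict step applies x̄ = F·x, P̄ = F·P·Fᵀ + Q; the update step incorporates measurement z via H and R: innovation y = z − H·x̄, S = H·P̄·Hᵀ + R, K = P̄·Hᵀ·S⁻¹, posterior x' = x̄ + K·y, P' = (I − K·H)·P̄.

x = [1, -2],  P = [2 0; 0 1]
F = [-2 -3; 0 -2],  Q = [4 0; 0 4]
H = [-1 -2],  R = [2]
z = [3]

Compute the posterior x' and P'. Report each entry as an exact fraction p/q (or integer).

x' = [-179/79, -14/79]
P' = [570/79 -252/79; -252/79 148/79]

x̄ = F·x = [4, 4]
P̄ = F·P·Fᵀ + Q = [21 6; 6 8]
y = z − H·x̄ = [15]
S = H·P̄·Hᵀ + R = [79]
K = P̄·Hᵀ·S⁻¹ = [-33/79; -22/79]
x' = x̄ + K·y = [-179/79, -14/79]
P' = (I − K·H)·P̄ = [570/79 -252/79; -252/79 148/79]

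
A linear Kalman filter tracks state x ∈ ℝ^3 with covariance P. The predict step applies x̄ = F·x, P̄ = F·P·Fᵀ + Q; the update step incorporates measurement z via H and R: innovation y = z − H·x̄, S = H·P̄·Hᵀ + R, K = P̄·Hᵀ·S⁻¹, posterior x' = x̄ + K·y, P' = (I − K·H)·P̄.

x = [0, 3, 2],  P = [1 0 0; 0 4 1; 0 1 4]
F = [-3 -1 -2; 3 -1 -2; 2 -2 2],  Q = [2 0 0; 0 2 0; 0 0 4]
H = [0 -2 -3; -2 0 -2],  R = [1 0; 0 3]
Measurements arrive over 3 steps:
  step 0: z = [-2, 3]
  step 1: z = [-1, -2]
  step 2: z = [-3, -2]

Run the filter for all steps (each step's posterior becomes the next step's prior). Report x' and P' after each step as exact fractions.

step 0: x̄ = F·x = [-7, -7, -2]
step 0: P̄ = F·P·Fᵀ + Q = [35 15 -12; 15 35 0; -12 0 32]
step 0: y = z − H·x̄ = [-22, -15]
step 0: S = H·P̄·Hᵀ + R = [429 180; 180 175]
step 0: K = P̄·Hᵀ·S⁻¹ = [622/2845 -6938/14225; -274/1707 -18/2845; -128/569 8/2845]
step 0: x' = x̄ + K·y = [-2557/569, -5759/1707, 1654/569]
step 0: P' = (I − K·H)·P̄ = [160067/14225 44587/2845 -29932/2845; 44587/2845 40241/1707 -8912/569; -29932/2845 -8912/569 5984/569]
step 1: x̄ = F·x = [18848/1707, -27178/1707, 6100/1707]
step 1: P̄ = F·P·Fᵀ + Q = [3159854/42675 -4194184/42675 3163864/42675; -4194184/42675 5909714/42675 -4487144/42675; 3163864/42675 -4487144/42675 4315724/42675]
step 1: y = z − H·x̄ = [-37763/1707, 15494/569]
step 1: S = H·P̄·Hᵀ + R = [8677319/42675 3384072/14225; 3384072/14225 18447083/14225]
step 1: K = P̄·Hᵀ·S⁻¹ = [1578106808/8837637533 -2309213084/8837637533; -2001145444/8837637533 3139808448/8837637533; -1593335132/8837637533 -2096589704/8837637533]
step 1: x' = x̄ + K·y = [-210367744/8837637533, -10940527938/8837637533, 9739320984/8837637533]
step 1: P' = (I − K·H)·P̄ = [10803161666/8837637533 10219959656/8837637533 -7339342040/8837637533; 10219959656/8837637533 23395081214/8837637533 -14929672328/8837637533; -7339342040/8837637533 -14929672328/8837637533 10484226596/8837637533]
step 2: x̄ = F·x = [-7907010798/8837637533, -9169217262/8837637533, 40938962356/8837637533]
step 2: P̄ = F·P·Fᵀ + Q = [93764681802/8837637533 -91615156708/8837637533 24448200416/8837637533; -91615156708/8837637533 147269374890/8837637533 -56625479944/8837637533; 24448200416/8837637533 -56625479944/8837637533 193043393092/8837637533]
step 2: y = z − H·x̄ = [77965539945/8837637533, 48388628050/8837637533]
step 2: S = H·P̄·Hᵀ + R = [1655799915593/8837637533 711987014440/8837637533; 711987014440/8837637533 1369330815503/8837637533]
step 2: K = P̄·Hᵀ·S⁻¹ = [36073211287768/199194901739763 -53148928000196/199194901739763; -43200997747988/199194901739763 65591240987224/199194901739763; -37141191809428/199194901739763 -43964822996296/199194901739763]
step 2: x' = x̄ + K·y = [-150987472233058/199194901739763, -228656162476102/199194901739763, 354359638677496/199194901739763]
step 2: P' = (I − K·H)·P̄ = [243021975753862/199194901739763 226911269986468/199194901739763 -163298583753568/199194901739763; 226911269986468/199194901739763 509547696074950/199194901739763 -325298131467304/199194901739763; -163298583753568/199194901739763 -325298131467304/199194901739763 229245818248012/199194901739763]

step 0: x' = [-2557/569, -5759/1707, 1654/569], P' = [160067/14225 44587/2845 -29932/2845; 44587/2845 40241/1707 -8912/569; -29932/2845 -8912/569 5984/569]
step 1: x' = [-210367744/8837637533, -10940527938/8837637533, 9739320984/8837637533], P' = [10803161666/8837637533 10219959656/8837637533 -7339342040/8837637533; 10219959656/8837637533 23395081214/8837637533 -14929672328/8837637533; -7339342040/8837637533 -14929672328/8837637533 10484226596/8837637533]
step 2: x' = [-150987472233058/199194901739763, -228656162476102/199194901739763, 354359638677496/199194901739763], P' = [243021975753862/199194901739763 226911269986468/199194901739763 -163298583753568/199194901739763; 226911269986468/199194901739763 509547696074950/199194901739763 -325298131467304/199194901739763; -163298583753568/199194901739763 -325298131467304/199194901739763 229245818248012/199194901739763]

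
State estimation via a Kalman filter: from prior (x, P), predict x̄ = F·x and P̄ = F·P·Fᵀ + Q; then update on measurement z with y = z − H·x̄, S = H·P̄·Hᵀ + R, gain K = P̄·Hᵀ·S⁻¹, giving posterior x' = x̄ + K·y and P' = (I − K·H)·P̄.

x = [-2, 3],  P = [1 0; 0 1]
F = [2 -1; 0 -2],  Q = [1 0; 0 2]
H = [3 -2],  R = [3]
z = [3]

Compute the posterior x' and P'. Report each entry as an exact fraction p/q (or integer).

x' = [-77/19, -138/19]
P' = [146/57 66/19; 66/19 102/19]

x̄ = F·x = [-7, -6]
P̄ = F·P·Fᵀ + Q = [6 2; 2 6]
y = z − H·x̄ = [12]
S = H·P̄·Hᵀ + R = [57]
K = P̄·Hᵀ·S⁻¹ = [14/57; -2/19]
x' = x̄ + K·y = [-77/19, -138/19]
P' = (I − K·H)·P̄ = [146/57 66/19; 66/19 102/19]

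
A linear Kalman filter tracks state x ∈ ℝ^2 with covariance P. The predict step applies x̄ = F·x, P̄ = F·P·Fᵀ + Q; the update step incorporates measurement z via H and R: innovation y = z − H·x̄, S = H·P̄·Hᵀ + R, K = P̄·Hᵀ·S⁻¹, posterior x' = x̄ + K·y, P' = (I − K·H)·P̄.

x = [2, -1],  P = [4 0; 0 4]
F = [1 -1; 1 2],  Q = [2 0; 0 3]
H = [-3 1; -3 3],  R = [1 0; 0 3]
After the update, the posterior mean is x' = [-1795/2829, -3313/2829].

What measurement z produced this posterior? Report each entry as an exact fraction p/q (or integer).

x̄ = F·x = [3, 0]
P̄ = F·P·Fᵀ + Q = [10 -4; -4 23]
S = H·P̄·Hᵀ + R = [138 207; 207 372]
K = P̄·Hᵀ·S⁻¹ = [-1318/2829 6/41; -1249/2829 19/41]
x' − x̄ = [-10282/2829, -3313/2829] = K·y
y = (KᵀK)⁻¹·Kᵀ·(x' − x̄) = [10, 7]
z = y + H·x̄ = [10, 7] + [-9, -9] = [1, -2]

z = [1, -2]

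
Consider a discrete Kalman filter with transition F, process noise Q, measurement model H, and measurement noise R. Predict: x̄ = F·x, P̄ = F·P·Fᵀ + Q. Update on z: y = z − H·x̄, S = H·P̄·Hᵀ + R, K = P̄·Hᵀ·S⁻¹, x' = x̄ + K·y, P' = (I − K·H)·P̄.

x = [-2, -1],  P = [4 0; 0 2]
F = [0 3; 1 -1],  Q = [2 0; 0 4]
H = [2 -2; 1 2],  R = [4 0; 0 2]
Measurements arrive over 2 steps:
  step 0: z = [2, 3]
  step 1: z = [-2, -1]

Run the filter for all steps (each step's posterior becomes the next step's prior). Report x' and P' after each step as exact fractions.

step 0: x' = [1157/799, 439/799], P' = [512/799 -6/799; -6/799 256/799]
step 1: x' = [-33327/51239, 4550/51239], P' = [29917/51239 -393/51239; -393/51239 15971/51239]

step 0: x̄ = F·x = [-3, -1]
step 0: P̄ = F·P·Fᵀ + Q = [20 -6; -6 10]
step 0: y = z − H·x̄ = [6, 8]
step 0: S = H·P̄·Hᵀ + R = [172 -12; -12 38]
step 0: K = P̄·Hᵀ·S⁻¹ = [259/799 250/799; -131/799 253/799]
step 0: x' = x̄ + K·y = [1157/799, 439/799]
step 0: P' = (I − K·H)·P̄ = [512/799 -6/799; -6/799 256/799]
step 1: x̄ = F·x = [1317/799, 718/799]
step 1: P̄ = F·P·Fᵀ + Q = [3902/799 -786/799; -786/799 3976/799]
step 1: y = z − H·x̄ = [-2796/799, -3552/799]
step 1: S = H·P̄·Hᵀ + R = [40996/799 -9672/799; -9672/799 18260/799]
step 1: K = P̄·Hᵀ·S⁻¹ = [15155/51239 29131/102478; -8182/51239 31549/102478]
step 1: x' = x̄ + K·y = [-33327/51239, 4550/51239]
step 1: P' = (I − K·H)·P̄ = [29917/51239 -393/51239; -393/51239 15971/51239]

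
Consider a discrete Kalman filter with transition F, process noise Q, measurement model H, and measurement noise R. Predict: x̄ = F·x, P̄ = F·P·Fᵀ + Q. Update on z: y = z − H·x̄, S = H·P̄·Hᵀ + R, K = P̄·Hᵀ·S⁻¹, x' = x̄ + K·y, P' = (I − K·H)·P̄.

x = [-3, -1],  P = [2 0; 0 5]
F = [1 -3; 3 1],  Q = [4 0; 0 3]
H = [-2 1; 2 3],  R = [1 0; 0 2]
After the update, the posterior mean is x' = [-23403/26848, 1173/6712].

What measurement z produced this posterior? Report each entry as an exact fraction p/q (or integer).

x̄ = F·x = [0, -10]
P̄ = F·P·Fᵀ + Q = [51 -9; -9 26]
S = H·P̄·Hᵀ + R = [267 -90; -90 332]
K = P̄·Hᵀ·S⁻¹ = [-5017/13424 3345/26848; 2501/10068 1665/6712]
x' − x̄ = [-23403/26848, 68293/6712] = K·y
y = (KᵀK)⁻¹·Kᵀ·(x' − x̄) = [12, 29]
z = y + H·x̄ = [12, 29] + [-10, -30] = [2, -1]

z = [2, -1]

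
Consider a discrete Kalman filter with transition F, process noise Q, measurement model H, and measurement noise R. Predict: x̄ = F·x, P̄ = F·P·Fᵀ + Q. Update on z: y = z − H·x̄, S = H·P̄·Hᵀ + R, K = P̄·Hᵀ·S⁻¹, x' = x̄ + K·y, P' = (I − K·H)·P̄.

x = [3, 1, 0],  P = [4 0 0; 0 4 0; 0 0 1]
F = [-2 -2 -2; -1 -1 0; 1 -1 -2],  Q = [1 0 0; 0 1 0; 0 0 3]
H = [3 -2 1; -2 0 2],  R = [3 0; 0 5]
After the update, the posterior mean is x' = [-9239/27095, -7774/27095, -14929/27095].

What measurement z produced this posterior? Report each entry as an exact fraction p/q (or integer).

z = [-1, -1]

x̄ = F·x = [-8, -4, 2]
P̄ = F·P·Fᵀ + Q = [37 16 4; 16 9 0; 4 0 15]
S = H·P̄·Hᵀ + R = [219 -112; -112 181]
K = P̄·Hᵀ·S⁻¹ = [7631/27095 -5158/27095; 1846/27095 -3648/27095; 7351/27095 7842/27095]
x' − x̄ = [207521/27095, 100606/27095, -69119/27095] = K·y
y = (KᵀK)⁻¹·Kᵀ·(x' − x̄) = [13, -21]
z = y + H·x̄ = [13, -21] + [-14, 20] = [-1, -1]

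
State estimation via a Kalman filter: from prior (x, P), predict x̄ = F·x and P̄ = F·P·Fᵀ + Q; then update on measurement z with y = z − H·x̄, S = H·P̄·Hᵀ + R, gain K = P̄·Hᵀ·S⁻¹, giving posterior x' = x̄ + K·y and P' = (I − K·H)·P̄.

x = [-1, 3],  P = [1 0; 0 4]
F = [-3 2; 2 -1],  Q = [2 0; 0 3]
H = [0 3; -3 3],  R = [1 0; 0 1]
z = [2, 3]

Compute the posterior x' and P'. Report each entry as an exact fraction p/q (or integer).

x̄ = F·x = [9, -5]
P̄ = F·P·Fᵀ + Q = [27 -14; -14 11]
y = z − H·x̄ = [17, 45]
S = H·P̄·Hᵀ + R = [100 225; 225 595]
K = P̄·Hᵀ·S⁻¹ = [537/1775 -114/355; 552/1775 3/355]
x' = x̄ + K·y = [-546/1775, 1184/1775]
P' = (I − K·H)·P̄ = [369/1775 179/1775; 179/1775 184/1775]

x' = [-546/1775, 1184/1775]
P' = [369/1775 179/1775; 179/1775 184/1775]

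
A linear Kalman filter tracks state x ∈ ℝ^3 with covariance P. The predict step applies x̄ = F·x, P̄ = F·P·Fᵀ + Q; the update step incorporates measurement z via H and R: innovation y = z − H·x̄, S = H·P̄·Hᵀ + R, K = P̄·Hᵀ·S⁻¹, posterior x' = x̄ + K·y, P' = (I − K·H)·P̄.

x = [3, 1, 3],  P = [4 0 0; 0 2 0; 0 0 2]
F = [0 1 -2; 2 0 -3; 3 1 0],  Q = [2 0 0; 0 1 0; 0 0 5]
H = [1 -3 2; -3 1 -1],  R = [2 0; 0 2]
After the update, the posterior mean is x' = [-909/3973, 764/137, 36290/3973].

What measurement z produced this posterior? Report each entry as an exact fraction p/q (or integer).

x̄ = F·x = [-5, -3, 10]
P̄ = F·P·Fᵀ + Q = [12 12 2; 12 35 24; 2 24 43]
S = H·P̄·Hᵀ + R = [149 -1; -1 80]
K = P̄·Hᵀ·S⁻¹ = [-542/3973 -1298/3973; -125/411 -130/411; 1255/11919 -3709/11919]
x' − x̄ = [18956/3973, 1175/137, -3440/3973] = K·y
y = (KᵀK)⁻¹·Kᵀ·(x' − x̄) = [-23, -5]
z = y + H·x̄ = [-23, -5] + [24, 2] = [1, -3]

z = [1, -3]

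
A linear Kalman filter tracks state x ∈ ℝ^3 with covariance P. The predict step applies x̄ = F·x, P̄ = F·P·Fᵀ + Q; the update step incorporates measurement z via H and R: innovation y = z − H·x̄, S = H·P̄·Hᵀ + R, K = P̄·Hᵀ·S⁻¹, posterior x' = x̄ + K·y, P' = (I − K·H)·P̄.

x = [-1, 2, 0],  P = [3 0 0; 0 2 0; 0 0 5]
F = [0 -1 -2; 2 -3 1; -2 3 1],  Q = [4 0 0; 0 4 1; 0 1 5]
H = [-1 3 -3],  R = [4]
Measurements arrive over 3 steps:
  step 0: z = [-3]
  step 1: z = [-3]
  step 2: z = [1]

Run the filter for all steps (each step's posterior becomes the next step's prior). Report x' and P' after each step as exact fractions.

step 0: x̄ = F·x = [-2, -8, 8]
step 0: P̄ = F·P·Fᵀ + Q = [26 -4 -16; -4 39 -24; -16 -24 40]
step 0: y = z − H·x̄ = [43]
step 0: S = H·P̄·Hᵀ + R = [1101]
step 0: K = P̄·Hᵀ·S⁻¹ = [10/1101; 193/1101; -176/1101]
step 0: x' = x̄ + K·y = [-1772/1101, -509/1101, 1240/1101]
step 0: P' = (I − K·H)·P̄ = [28526/1101 -6334/1101 -15856/1101; -6334/1101 5690/1101 7544/1101; -15856/1101 7544/1101 13064/1101]
step 1: x̄ = F·x = [-657/367, -259/367, 3257/1101]
step 1: P̄ = F·P·Fᵀ + Q = [30842/367 34918/367 -57366/367; 34918/367 50034/367 -75719/367; -57366/367 -75719/367 368579/1101]
step 1: y = z − H·x̄ = [2276/367]
step 1: S = H·P̄·Hᵀ + R = [2397591/367]
step 1: K = P̄·Hᵀ·S⁻¹ = [246010/2397591; 342341/2397591; -76910/342513]
step 1: x' = x̄ + K·y = [-2766481/2397591, 431041/2397591, 536261/342513]
step 1: P' = (I − K·H)·P̄ = [36581966/2397591 -1363016/2397591 -1983574/342513; -1363016/2397591 7530539/2397591 1075489/342513; -1983574/342513 1075489/342513 1839227/342513]
step 2: x̄ = F·x = [-7938695/2397591, -48766/38057, 1511416/342513]
step 2: P̄ = F·P·Fᵀ + Q = [98732951/2397591 4416698/114171 -22757980/342513; 4416698/114171 7248250/114171 -10246987/114171; -22757980/342513 -10246987/114171 50861723/342513]
step 2: y = z − H·x̄ = [35415406/2397591]
step 2: S = H·P̄·Hᵀ + R = [7043553092/2397591]
step 2: K = P̄·Hᵀ·S⁻¹ = [657436603/7043553092; 1009449273/7043553092; -388587626/1760888273]
step 2: x' = x̄ + K·y = [-6805421671/3521776546, 8827888183/10565329638, 2030394020/1760888273]
step 2: P' = (I − K·H)·P̄ = [109780148213/7043553092 -4318800413/7043553092 -10447191322/1760888273; -4318800413/7043553092 66484575043/21130659276 5563798197/1760888273; -10447191322/1760888273 5563798197/1760888273 9564312139/1760888273]

step 0: x' = [-1772/1101, -509/1101, 1240/1101], P' = [28526/1101 -6334/1101 -15856/1101; -6334/1101 5690/1101 7544/1101; -15856/1101 7544/1101 13064/1101]
step 1: x' = [-2766481/2397591, 431041/2397591, 536261/342513], P' = [36581966/2397591 -1363016/2397591 -1983574/342513; -1363016/2397591 7530539/2397591 1075489/342513; -1983574/342513 1075489/342513 1839227/342513]
step 2: x' = [-6805421671/3521776546, 8827888183/10565329638, 2030394020/1760888273], P' = [109780148213/7043553092 -4318800413/7043553092 -10447191322/1760888273; -4318800413/7043553092 66484575043/21130659276 5563798197/1760888273; -10447191322/1760888273 5563798197/1760888273 9564312139/1760888273]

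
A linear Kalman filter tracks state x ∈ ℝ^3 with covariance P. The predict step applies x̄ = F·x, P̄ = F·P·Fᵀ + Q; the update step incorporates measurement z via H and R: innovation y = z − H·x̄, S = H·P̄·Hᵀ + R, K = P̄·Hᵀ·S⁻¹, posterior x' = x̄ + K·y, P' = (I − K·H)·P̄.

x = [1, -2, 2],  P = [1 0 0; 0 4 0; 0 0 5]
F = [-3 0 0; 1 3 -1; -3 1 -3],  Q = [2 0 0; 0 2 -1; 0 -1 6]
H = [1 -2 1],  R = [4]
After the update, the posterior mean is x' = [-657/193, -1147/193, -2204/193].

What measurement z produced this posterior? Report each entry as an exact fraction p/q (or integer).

z = [-3]

x̄ = F·x = [-3, -7, -11]
P̄ = F·P·Fᵀ + Q = [11 -3 9; -3 44 23; 9 23 64]
S = H·P̄·Hᵀ + R = [193]
K = P̄·Hᵀ·S⁻¹ = [26/193; -68/193; 27/193]
x' − x̄ = [-78/193, 204/193, -81/193] = K·y
y = (KᵀK)⁻¹·Kᵀ·(x' − x̄) = [-3]
z = y + H·x̄ = [-3] + [0] = [-3]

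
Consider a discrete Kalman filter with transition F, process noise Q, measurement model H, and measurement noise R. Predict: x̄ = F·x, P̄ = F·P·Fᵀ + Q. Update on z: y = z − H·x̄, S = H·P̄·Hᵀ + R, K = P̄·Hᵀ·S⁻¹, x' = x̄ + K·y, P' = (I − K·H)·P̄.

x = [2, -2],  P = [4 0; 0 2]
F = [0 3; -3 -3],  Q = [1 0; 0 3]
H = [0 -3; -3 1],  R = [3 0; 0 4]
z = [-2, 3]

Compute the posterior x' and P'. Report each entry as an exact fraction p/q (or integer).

x̄ = F·x = [-6, 0]
P̄ = F·P·Fᵀ + Q = [19 -18; -18 57]
y = z − H·x̄ = [-2, -15]
S = H·P̄·Hᵀ + R = [516 -333; -333 340]
K = P̄·Hᵀ·S⁻¹ = [-2205/21517 -6906/21517; -7059/21517 111/21517]
x' = x̄ + K·y = [-21102/21517, 12453/21517]
P' = (I − K·H)·P̄ = [9943/21517 2205/21517; 2205/21517 7059/21517]

x' = [-21102/21517, 12453/21517]
P' = [9943/21517 2205/21517; 2205/21517 7059/21517]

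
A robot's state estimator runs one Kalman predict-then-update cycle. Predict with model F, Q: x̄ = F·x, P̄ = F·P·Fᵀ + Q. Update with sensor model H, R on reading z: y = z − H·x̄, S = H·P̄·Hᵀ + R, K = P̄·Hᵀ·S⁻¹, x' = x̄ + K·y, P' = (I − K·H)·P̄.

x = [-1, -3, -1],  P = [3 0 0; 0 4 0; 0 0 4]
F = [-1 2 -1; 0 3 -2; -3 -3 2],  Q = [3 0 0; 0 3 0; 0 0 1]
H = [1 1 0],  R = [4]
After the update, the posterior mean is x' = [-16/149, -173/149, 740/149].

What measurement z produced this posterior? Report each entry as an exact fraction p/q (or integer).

z = [-1]

x̄ = F·x = [-4, -7, 10]
P̄ = F·P·Fᵀ + Q = [26 32 -23; 32 55 -52; -23 -52 80]
S = H·P̄·Hᵀ + R = [149]
K = P̄·Hᵀ·S⁻¹ = [58/149; 87/149; -75/149]
x' − x̄ = [580/149, 870/149, -750/149] = K·y
y = (KᵀK)⁻¹·Kᵀ·(x' − x̄) = [10]
z = y + H·x̄ = [10] + [-11] = [-1]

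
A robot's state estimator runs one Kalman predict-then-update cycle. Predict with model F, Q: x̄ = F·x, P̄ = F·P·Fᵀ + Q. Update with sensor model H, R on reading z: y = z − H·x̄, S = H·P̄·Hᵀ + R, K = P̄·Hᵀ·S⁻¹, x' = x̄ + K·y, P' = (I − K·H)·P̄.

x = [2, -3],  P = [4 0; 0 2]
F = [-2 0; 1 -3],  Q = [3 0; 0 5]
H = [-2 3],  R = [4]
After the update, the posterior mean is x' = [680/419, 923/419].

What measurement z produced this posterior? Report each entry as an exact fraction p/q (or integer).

x̄ = F·x = [-4, 11]
P̄ = F·P·Fᵀ + Q = [19 -8; -8 27]
S = H·P̄·Hᵀ + R = [419]
K = P̄·Hᵀ·S⁻¹ = [-62/419; 97/419]
x' − x̄ = [2356/419, -3686/419] = K·y
y = (KᵀK)⁻¹·Kᵀ·(x' − x̄) = [-38]
z = y + H·x̄ = [-38] + [41] = [3]

z = [3]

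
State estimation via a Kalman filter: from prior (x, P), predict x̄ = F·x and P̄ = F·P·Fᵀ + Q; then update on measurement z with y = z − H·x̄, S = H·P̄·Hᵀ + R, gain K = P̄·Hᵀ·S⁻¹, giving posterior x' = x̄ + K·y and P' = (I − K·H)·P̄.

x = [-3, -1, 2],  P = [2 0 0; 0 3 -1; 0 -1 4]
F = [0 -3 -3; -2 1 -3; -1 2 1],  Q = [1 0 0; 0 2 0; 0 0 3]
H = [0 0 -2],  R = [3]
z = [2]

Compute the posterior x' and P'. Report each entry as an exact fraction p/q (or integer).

x̄ = F·x = [-3, -1, 3]
P̄ = F·P·Fᵀ + Q = [46 21 -21; 21 55 3; -21 3 17]
y = z − H·x̄ = [8]
S = H·P̄·Hᵀ + R = [71]
K = P̄·Hᵀ·S⁻¹ = [42/71; -6/71; -34/71]
x' = x̄ + K·y = [123/71, -119/71, -59/71]
P' = (I − K·H)·P̄ = [1502/71 1743/71 -63/71; 1743/71 3869/71 9/71; -63/71 9/71 51/71]

x' = [123/71, -119/71, -59/71]
P' = [1502/71 1743/71 -63/71; 1743/71 3869/71 9/71; -63/71 9/71 51/71]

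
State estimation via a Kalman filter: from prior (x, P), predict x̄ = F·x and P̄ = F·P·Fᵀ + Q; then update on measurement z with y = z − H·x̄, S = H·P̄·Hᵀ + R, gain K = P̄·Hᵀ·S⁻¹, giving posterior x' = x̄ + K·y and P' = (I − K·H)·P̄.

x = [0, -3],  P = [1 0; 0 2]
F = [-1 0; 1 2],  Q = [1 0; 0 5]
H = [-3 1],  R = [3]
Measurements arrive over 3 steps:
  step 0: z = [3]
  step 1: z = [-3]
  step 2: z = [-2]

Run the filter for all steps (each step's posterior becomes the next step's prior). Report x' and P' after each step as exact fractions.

step 0: x̄ = F·x = [0, -6]
step 0: P̄ = F·P·Fᵀ + Q = [2 -1; -1 14]
step 0: y = z − H·x̄ = [9]
step 0: S = H·P̄·Hᵀ + R = [41]
step 0: K = P̄·Hᵀ·S⁻¹ = [-7/41; 17/41]
step 0: x' = x̄ + K·y = [-63/41, -93/41]
step 0: P' = (I − K·H)·P̄ = [33/41 78/41; 78/41 285/41]
step 1: x̄ = F·x = [63/41, -249/41]
step 1: P̄ = F·P·Fᵀ + Q = [74/41 -189/41; -189/41 1690/41]
step 1: y = z − H·x̄ = [315/41]
step 1: S = H·P̄·Hᵀ + R = [3613/41]
step 1: K = P̄·Hᵀ·S⁻¹ = [-411/3613; 2257/3613]
step 1: x' = x̄ + K·y = [2394/3613, -4602/3613]
step 1: P' = (I − K·H)·P̄ = [2401/3613 5970/3613; 5970/3613 24681/3613]
step 2: x̄ = F·x = [-2394/3613, -6810/3613]
step 2: P̄ = F·P·Fᵀ + Q = [6014/3613 -14341/3613; -14341/3613 143070/3613]
step 2: y = z − H·x̄ = [-7598/3613]
step 2: S = H·P̄·Hᵀ + R = [294081/3613]
step 2: K = P̄·Hᵀ·S⁻¹ = [-32383/294081; 62031/98027]
step 2: x' = x̄ + K·y = [-126760/294081, -315216/98027]
step 2: P' = (I − K·H)·P̄ = [199265/294081 166882/98027; 166882/98027 686739/98027]

step 0: x' = [-63/41, -93/41], P' = [33/41 78/41; 78/41 285/41]
step 1: x' = [2394/3613, -4602/3613], P' = [2401/3613 5970/3613; 5970/3613 24681/3613]
step 2: x' = [-126760/294081, -315216/98027], P' = [199265/294081 166882/98027; 166882/98027 686739/98027]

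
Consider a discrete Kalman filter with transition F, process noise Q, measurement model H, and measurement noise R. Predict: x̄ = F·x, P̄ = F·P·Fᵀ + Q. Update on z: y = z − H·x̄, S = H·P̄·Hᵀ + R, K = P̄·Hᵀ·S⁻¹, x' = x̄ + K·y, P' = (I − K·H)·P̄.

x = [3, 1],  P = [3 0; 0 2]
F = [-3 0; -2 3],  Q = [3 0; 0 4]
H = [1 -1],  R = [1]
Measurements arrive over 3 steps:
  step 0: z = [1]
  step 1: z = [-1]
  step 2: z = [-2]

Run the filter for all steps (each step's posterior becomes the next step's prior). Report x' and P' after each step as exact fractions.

step 0: x' = [-177/29, -199/29], P' = [726/29 714/29; 714/29 730/29]
step 1: x' = [-24369/11812, -3340/2953], P' = [92199/11812 20877/2953; 20877/2953 21650/2953]
step 2: x' = [1149978/1467143, 3996191/1467143], P' = [11696253/1467143 10632648/1467143; 10632648/1467143 11024374/1467143]

step 0: x̄ = F·x = [-9, -3]
step 0: P̄ = F·P·Fᵀ + Q = [30 18; 18 34]
step 0: y = z − H·x̄ = [7]
step 0: S = H·P̄·Hᵀ + R = [29]
step 0: K = P̄·Hᵀ·S⁻¹ = [12/29; -16/29]
step 0: x' = x̄ + K·y = [-177/29, -199/29]
step 0: P' = (I − K·H)·P̄ = [726/29 714/29; 714/29 730/29]
step 1: x̄ = F·x = [531/29, -243/29]
step 1: P̄ = F·P·Fᵀ + Q = [6621/29 -2070/29; -2070/29 1022/29]
step 1: y = z − H·x̄ = [-803/29]
step 1: S = H·P̄·Hᵀ + R = [11812/29]
step 1: K = P̄·Hᵀ·S⁻¹ = [8691/11812; -773/2953]
step 1: x' = x̄ + K·y = [-24369/11812, -3340/2953]
step 1: P' = (I − K·H)·P̄ = [92199/11812 20877/2953; 20877/2953 21650/2953]
step 2: x̄ = F·x = [73107/11812, 4329/5906]
step 2: P̄ = F·P·Fᵀ + Q = [865227/11812 -99189/5906; -99189/5906 48337/2953]
step 2: y = z − H·x̄ = [-88073/11812]
step 2: S = H·P̄·Hᵀ + R = [1467143/11812]
step 2: K = P̄·Hᵀ·S⁻¹ = [1063605/1467143; -391726/1467143]
step 2: x' = x̄ + K·y = [1149978/1467143, 3996191/1467143]
step 2: P' = (I − K·H)·P̄ = [11696253/1467143 10632648/1467143; 10632648/1467143 11024374/1467143]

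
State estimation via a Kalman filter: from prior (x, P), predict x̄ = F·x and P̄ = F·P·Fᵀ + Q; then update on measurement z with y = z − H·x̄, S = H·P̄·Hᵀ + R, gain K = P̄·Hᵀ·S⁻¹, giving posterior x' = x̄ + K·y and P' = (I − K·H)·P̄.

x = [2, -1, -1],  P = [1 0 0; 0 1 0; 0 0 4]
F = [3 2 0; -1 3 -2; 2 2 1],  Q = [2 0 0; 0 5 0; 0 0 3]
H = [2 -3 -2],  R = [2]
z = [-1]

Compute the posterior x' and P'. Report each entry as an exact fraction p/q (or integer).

x̄ = F·x = [4, -3, 1]
P̄ = F·P·Fᵀ + Q = [15 3 10; 3 31 -4; 10 -4 15]
y = z − H·x̄ = [-16]
S = H·P̄·Hᵀ + R = [237]
K = P̄·Hᵀ·S⁻¹ = [1/237; -1/3; 2/237]
x' = x̄ + K·y = [932/237, 7/3, 205/237]
P' = (I − K·H)·P̄ = [3554/237 10/3 2368/237; 10/3 14/3 -10/3; 2368/237 -10/3 3551/237]

x' = [932/237, 7/3, 205/237]
P' = [3554/237 10/3 2368/237; 10/3 14/3 -10/3; 2368/237 -10/3 3551/237]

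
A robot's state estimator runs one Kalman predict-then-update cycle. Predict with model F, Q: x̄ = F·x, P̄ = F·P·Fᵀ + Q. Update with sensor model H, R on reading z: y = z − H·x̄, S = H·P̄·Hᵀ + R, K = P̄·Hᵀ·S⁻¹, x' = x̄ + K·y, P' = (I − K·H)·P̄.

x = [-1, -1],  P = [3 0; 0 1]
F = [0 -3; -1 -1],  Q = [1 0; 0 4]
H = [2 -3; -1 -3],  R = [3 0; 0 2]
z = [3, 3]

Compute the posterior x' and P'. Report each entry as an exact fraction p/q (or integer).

x̄ = F·x = [3, 2]
P̄ = F·P·Fᵀ + Q = [10 3; 3 8]
y = z − H·x̄ = [3, 12]
S = H·P̄·Hᵀ + R = [79 43; 43 102]
K = P̄·Hᵀ·S⁻¹ = [277/887 -282/887; -675/6209 -1359/6209]
x' = x̄ + K·y = [108/887, -845/887]
P' = (I − K·H)·P̄ = [465/887 33/887; 33/887 829/6209]

x' = [108/887, -845/887]
P' = [465/887 33/887; 33/887 829/6209]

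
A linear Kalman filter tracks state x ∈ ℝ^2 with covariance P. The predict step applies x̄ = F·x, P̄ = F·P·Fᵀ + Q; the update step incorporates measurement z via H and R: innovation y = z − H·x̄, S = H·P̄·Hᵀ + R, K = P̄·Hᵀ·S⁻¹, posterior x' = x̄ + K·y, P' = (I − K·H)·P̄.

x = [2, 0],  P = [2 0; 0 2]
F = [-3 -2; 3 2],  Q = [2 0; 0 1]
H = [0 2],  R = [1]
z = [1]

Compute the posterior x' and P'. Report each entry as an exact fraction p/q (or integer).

x̄ = F·x = [-6, 6]
P̄ = F·P·Fᵀ + Q = [28 -26; -26 27]
y = z − H·x̄ = [-11]
S = H·P̄·Hᵀ + R = [109]
K = P̄·Hᵀ·S⁻¹ = [-52/109; 54/109]
x' = x̄ + K·y = [-82/109, 60/109]
P' = (I − K·H)·P̄ = [348/109 -26/109; -26/109 27/109]

x' = [-82/109, 60/109]
P' = [348/109 -26/109; -26/109 27/109]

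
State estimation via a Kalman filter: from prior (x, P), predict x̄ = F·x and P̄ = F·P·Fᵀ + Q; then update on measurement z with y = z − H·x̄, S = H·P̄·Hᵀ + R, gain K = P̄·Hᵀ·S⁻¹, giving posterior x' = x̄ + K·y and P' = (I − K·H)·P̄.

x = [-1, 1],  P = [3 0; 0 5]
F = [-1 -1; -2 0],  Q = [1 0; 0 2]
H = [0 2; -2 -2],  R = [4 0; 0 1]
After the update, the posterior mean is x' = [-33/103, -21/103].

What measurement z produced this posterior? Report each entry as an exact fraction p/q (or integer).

z = [-1, 1]

x̄ = F·x = [0, 2]
P̄ = F·P·Fᵀ + Q = [9 6; 6 14]
S = H·P̄·Hᵀ + R = [60 -80; -80 141]
K = P̄·Hᵀ·S⁻¹ = [-177/515 -42/103; 187/515 -8/103]
x' − x̄ = [-33/103, -227/103] = K·y
y = (KᵀK)⁻¹·Kᵀ·(x' − x̄) = [-5, 5]
z = y + H·x̄ = [-5, 5] + [4, -4] = [-1, 1]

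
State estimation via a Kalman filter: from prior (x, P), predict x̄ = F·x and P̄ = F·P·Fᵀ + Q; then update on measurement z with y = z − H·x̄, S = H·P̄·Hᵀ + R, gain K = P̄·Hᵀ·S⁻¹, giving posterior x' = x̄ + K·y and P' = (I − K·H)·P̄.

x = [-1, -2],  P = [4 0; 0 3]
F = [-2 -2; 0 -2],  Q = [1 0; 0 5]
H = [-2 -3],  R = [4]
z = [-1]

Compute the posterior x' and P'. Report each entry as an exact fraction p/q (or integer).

x' = [340/417, -19/139]
P' = [3257/417 -682/139; -682/139 488/139]

x̄ = F·x = [6, 4]
P̄ = F·P·Fᵀ + Q = [29 12; 12 17]
y = z − H·x̄ = [23]
S = H·P̄·Hᵀ + R = [417]
K = P̄·Hᵀ·S⁻¹ = [-94/417; -25/139]
x' = x̄ + K·y = [340/417, -19/139]
P' = (I − K·H)·P̄ = [3257/417 -682/139; -682/139 488/139]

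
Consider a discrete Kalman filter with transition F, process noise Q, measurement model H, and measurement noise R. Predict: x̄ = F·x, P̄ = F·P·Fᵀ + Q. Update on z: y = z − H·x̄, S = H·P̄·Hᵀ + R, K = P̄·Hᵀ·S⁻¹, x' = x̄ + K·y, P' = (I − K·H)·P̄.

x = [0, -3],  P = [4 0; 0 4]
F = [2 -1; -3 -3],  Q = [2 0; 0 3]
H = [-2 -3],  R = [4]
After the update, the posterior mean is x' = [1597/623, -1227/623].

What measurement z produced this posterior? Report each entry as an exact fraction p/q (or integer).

z = [1]

x̄ = F·x = [3, 9]
P̄ = F·P·Fᵀ + Q = [22 -12; -12 75]
S = H·P̄·Hᵀ + R = [623]
K = P̄·Hᵀ·S⁻¹ = [-8/623; -201/623]
x' − x̄ = [-272/623, -6834/623] = K·y
y = (KᵀK)⁻¹·Kᵀ·(x' − x̄) = [34]
z = y + H·x̄ = [34] + [-33] = [1]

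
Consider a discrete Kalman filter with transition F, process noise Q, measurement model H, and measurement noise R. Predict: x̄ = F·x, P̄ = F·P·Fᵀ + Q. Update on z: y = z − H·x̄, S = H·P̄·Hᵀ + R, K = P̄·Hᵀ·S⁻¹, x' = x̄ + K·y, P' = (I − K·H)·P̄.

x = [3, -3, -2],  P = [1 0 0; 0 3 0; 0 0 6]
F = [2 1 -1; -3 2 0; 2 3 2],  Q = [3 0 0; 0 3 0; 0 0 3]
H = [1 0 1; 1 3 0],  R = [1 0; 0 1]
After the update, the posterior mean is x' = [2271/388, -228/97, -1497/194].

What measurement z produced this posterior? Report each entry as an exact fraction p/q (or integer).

x̄ = F·x = [5, -15, -7]
P̄ = F·P·Fᵀ + Q = [16 0 1; 0 24 12; 1 12 58]
S = H·P̄·Hᵀ + R = [77 53; 53 233]
K = P̄·Hᵀ·S⁻¹ = [3113/15132 331/15132; -85/1261 409/1261; 5893/7566 -139/7566]
x' − x̄ = [331/388, 1227/97, -139/194] = K·y
y = (KᵀK)⁻¹·Kᵀ·(x' − x̄) = [0, 39]
z = y + H·x̄ = [0, 39] + [-2, -40] = [-2, -1]

z = [-2, -1]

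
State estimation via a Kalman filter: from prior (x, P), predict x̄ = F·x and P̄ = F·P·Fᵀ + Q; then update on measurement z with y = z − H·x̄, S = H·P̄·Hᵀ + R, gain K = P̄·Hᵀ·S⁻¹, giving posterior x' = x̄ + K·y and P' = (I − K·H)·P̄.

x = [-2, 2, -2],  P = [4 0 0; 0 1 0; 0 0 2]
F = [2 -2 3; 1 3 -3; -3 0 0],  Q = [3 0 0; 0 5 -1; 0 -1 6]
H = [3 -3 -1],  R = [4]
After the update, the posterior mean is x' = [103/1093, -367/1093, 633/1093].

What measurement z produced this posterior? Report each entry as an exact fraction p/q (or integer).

z = [1]

x̄ = F·x = [-14, 10, 6]
P̄ = F·P·Fᵀ + Q = [41 -16 -24; -16 36 -13; -24 -13 42]
S = H·P̄·Hᵀ + R = [1093]
K = P̄·Hᵀ·S⁻¹ = [195/1093; -143/1093; -75/1093]
x' − x̄ = [15405/1093, -11297/1093, -5925/1093] = K·y
y = (KᵀK)⁻¹·Kᵀ·(x' − x̄) = [79]
z = y + H·x̄ = [79] + [-78] = [1]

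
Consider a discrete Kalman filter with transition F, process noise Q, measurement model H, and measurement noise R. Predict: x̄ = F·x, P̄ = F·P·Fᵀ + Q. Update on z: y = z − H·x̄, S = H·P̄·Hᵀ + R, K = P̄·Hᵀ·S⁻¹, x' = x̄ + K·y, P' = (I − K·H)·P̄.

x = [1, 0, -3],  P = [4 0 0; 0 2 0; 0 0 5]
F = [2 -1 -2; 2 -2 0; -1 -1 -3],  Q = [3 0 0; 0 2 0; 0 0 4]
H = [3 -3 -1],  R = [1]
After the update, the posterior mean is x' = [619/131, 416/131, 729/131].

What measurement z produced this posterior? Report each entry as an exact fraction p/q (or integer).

z = [-1]

x̄ = F·x = [8, 2, 8]
P̄ = F·P·Fᵀ + Q = [41 20 24; 20 26 -4; 24 -4 55]
S = H·P̄·Hᵀ + R = [131]
K = P̄·Hᵀ·S⁻¹ = [39/131; -14/131; 29/131]
x' − x̄ = [-429/131, 154/131, -319/131] = K·y
y = (KᵀK)⁻¹·Kᵀ·(x' − x̄) = [-11]
z = y + H·x̄ = [-11] + [10] = [-1]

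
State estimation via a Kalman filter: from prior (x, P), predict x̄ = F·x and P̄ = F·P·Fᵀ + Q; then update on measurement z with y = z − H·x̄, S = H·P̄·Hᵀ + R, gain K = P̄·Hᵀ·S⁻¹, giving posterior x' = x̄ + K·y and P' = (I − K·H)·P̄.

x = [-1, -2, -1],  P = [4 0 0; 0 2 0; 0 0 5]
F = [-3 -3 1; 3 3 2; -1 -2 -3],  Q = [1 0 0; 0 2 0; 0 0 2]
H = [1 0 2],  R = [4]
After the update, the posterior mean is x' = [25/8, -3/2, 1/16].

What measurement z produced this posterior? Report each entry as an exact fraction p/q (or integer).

z = [3]

x̄ = F·x = [8, -11, 8]
P̄ = F·P·Fᵀ + Q = [60 -44 9; -44 76 -54; 9 -54 59]
S = H·P̄·Hᵀ + R = [336]
K = P̄·Hᵀ·S⁻¹ = [13/56; -19/42; 127/336]
x' − x̄ = [-39/8, 19/2, -127/16] = K·y
y = (KᵀK)⁻¹·Kᵀ·(x' − x̄) = [-21]
z = y + H·x̄ = [-21] + [24] = [3]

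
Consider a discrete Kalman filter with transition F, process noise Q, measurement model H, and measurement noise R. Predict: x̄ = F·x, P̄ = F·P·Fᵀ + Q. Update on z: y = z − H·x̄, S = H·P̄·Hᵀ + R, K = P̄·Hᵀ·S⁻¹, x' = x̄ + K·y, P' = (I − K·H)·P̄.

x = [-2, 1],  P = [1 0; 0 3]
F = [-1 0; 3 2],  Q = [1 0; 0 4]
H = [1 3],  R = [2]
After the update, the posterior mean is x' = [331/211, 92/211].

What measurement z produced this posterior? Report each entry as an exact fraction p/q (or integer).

x̄ = F·x = [2, -4]
P̄ = F·P·Fᵀ + Q = [2 -3; -3 25]
S = H·P̄·Hᵀ + R = [211]
K = P̄·Hᵀ·S⁻¹ = [-7/211; 72/211]
x' − x̄ = [-91/211, 936/211] = K·y
y = (KᵀK)⁻¹·Kᵀ·(x' − x̄) = [13]
z = y + H·x̄ = [13] + [-10] = [3]

z = [3]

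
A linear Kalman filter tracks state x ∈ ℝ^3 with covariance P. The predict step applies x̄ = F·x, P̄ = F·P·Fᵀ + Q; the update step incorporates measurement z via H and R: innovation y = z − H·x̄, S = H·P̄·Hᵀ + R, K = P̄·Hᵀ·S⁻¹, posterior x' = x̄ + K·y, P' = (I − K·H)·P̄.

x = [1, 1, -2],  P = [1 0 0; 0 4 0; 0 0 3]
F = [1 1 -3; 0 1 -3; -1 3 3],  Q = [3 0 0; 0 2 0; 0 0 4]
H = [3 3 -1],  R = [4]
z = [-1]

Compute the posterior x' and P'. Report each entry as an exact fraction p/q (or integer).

x' = [181/357, -59/238, 167/102]
P' = [1046/357 -5/238 829/102; -5/238 1425/476 567/68; 829/102 567/68 10169/204]

x̄ = F·x = [8, 7, -4]
P̄ = F·P·Fᵀ + Q = [35 31 -16; 31 33 -15; -16 -15 68]
y = z − H·x̄ = [-50]
S = H·P̄·Hᵀ + R = [1428]
K = P̄·Hᵀ·S⁻¹ = [107/714; 69/476; -23/204]
x' = x̄ + K·y = [181/357, -59/238, 167/102]
P' = (I − K·H)·P̄ = [1046/357 -5/238 829/102; -5/238 1425/476 567/68; 829/102 567/68 10169/204]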